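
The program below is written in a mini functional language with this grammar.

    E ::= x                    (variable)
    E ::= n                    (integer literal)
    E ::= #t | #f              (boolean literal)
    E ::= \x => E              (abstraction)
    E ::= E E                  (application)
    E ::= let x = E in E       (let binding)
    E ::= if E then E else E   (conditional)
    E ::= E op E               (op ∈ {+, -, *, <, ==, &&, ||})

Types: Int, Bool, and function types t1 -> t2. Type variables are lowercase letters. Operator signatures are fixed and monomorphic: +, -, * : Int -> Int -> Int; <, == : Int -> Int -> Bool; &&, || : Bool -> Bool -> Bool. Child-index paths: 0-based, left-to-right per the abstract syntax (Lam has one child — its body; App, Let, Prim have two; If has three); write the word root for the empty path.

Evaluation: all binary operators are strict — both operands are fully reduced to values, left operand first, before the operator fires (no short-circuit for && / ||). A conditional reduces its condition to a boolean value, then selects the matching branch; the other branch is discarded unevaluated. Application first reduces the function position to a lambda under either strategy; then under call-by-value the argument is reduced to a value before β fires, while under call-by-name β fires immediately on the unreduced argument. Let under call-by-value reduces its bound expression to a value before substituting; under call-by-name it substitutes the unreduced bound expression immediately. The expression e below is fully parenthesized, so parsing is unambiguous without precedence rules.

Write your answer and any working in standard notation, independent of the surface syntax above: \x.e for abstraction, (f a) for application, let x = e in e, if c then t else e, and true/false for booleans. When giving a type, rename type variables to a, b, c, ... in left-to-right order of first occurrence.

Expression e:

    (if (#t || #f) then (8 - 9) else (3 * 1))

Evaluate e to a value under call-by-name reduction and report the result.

Answer: -1

Derivation:
step 0: (if (true || false) then (8 - 9) else (3 * 1))
step 1: [delta@0] (if true then (8 - 9) else (3 * 1))
step 2: [if@root] (8 - 9)
step 3: [delta@root] -1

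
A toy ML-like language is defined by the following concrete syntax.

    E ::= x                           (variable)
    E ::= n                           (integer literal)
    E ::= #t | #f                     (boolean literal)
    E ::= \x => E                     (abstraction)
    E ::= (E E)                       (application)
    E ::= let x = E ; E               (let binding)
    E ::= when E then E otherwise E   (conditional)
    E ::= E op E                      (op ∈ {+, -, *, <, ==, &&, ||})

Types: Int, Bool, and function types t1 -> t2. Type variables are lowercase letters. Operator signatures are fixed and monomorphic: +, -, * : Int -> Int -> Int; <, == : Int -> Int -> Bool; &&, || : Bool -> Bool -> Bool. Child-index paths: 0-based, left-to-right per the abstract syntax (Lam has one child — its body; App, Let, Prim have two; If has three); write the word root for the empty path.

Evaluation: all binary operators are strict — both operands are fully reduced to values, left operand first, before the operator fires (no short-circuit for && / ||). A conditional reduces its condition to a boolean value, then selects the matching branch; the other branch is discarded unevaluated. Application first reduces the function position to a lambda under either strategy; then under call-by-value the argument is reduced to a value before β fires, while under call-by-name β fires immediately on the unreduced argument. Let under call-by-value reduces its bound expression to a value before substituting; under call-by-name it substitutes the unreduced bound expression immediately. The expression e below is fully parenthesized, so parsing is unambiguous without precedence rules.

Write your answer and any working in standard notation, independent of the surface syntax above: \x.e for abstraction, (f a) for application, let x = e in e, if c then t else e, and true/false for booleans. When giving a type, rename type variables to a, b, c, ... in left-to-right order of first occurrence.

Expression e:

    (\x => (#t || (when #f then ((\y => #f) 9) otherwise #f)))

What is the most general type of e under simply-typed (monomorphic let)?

Working:
  unify Bool ~ Bool
  unify Bool ~ Bool
\y._ : b -> Bool
  unify b -> Bool ~ Int -> c
  unify b ~ Int
  unify Bool ~ c
_ _ : Bool
  unify Bool ~ Bool
  unify Bool ~ Bool
\x._ : a -> Bool

Answer: a -> Bool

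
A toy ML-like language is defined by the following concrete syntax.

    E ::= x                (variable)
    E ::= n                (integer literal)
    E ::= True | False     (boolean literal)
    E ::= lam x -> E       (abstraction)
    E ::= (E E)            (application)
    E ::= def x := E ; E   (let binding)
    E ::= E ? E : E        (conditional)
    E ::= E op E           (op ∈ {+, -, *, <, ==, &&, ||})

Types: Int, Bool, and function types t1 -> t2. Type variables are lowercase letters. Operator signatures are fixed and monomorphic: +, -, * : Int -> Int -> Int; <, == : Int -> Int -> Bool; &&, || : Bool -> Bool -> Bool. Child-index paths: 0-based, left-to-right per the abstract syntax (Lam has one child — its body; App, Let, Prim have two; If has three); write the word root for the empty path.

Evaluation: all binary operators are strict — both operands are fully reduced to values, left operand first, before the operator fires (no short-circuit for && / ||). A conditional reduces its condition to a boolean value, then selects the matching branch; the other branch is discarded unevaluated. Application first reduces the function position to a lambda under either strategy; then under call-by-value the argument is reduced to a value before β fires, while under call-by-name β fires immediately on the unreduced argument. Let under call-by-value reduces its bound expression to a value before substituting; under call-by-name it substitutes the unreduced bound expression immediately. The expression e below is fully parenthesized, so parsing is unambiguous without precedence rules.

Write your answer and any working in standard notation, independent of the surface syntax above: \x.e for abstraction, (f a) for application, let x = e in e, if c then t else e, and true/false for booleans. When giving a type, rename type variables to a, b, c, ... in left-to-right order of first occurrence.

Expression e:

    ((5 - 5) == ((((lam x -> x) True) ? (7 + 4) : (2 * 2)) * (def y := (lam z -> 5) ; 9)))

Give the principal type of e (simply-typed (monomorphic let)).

Working:
  unify Int ~ Int
  unify Int ~ Int
  unify Int ~ Int
x : a
\x._ : a -> a
  unify a -> a ~ Bool -> b
  unify a ~ Bool
  unify Bool ~ b
_ _ : Bool
  unify Bool ~ Bool
  unify Int ~ Int
  unify Int ~ Int
  unify Int ~ Int
  unify Int ~ Int
  unify Int ~ Int
  unify Int ~ Int
\z._ : c -> Int
let y : c -> Int
  unify Int ~ Int
  unify Int ~ Int

Answer: Bool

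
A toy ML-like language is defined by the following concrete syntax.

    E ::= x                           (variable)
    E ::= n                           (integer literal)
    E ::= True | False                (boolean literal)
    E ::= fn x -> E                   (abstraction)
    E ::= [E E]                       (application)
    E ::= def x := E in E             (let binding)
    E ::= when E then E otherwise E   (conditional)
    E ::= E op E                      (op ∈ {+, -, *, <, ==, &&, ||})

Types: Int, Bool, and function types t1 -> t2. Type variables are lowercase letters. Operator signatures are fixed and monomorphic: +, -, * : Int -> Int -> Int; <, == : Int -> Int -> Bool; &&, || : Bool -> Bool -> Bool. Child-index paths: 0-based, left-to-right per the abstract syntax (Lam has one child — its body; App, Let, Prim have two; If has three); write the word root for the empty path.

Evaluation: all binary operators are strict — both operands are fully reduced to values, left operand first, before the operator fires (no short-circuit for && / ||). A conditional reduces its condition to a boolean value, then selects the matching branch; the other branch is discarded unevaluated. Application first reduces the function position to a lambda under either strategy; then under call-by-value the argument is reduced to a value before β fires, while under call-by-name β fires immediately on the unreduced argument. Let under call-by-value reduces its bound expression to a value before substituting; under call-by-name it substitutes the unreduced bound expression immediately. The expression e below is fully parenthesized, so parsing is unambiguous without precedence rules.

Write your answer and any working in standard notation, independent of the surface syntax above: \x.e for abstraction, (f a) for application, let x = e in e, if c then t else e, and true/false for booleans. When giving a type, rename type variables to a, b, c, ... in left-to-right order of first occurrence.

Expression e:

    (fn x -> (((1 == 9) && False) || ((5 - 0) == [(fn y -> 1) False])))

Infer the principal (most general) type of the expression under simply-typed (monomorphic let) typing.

Trace:
  unify Int ~ Int
  unify Int ~ Int
  unify Bool ~ Bool
  unify Bool ~ Bool
  unify Bool ~ Bool
  unify Int ~ Int
  unify Int ~ Int
  unify Int ~ Int
\y._ : b -> Int
  unify b -> Int ~ Bool -> c
  unify b ~ Bool
  unify Int ~ c
_ _ : Int
  unify Int ~ Int
  unify Bool ~ Bool
\x._ : a -> Bool

Answer: a -> Bool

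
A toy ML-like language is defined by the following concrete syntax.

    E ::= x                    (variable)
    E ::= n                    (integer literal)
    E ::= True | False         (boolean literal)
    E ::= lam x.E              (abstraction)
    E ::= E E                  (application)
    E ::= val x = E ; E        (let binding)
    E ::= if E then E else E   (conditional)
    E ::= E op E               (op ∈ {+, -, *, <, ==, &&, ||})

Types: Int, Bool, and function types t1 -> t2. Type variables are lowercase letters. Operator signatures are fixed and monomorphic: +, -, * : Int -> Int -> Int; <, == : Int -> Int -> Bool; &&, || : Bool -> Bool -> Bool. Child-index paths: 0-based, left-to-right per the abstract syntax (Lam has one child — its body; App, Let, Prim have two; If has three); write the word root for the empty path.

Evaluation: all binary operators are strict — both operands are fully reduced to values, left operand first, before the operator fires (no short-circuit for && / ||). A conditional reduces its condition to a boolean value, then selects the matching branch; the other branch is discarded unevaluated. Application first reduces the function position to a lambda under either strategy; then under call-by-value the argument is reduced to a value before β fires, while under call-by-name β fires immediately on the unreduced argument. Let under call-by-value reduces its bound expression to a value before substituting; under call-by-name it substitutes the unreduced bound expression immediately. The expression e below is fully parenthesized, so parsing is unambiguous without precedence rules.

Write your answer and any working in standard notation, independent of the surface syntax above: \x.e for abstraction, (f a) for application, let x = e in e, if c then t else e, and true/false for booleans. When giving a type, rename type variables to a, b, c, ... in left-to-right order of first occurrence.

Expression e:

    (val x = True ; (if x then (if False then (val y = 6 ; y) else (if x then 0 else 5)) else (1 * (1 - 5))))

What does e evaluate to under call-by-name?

Answer: 0

Trace:
step 0: (let x = true in (if x then (if false then (let y = 6 in y) else (if x then 0 else 5)) else (1 * (1 - 5))))
step 1: [let@root] (if true then (if false then (let y = 6 in y) else (if true then 0 else 5)) else (1 * (1 - 5)))
step 2: [if@root] (if false then (let y = 6 in y) else (if true then 0 else 5))
step 3: [if@root] (if true then 0 else 5)
step 4: [if@root] 0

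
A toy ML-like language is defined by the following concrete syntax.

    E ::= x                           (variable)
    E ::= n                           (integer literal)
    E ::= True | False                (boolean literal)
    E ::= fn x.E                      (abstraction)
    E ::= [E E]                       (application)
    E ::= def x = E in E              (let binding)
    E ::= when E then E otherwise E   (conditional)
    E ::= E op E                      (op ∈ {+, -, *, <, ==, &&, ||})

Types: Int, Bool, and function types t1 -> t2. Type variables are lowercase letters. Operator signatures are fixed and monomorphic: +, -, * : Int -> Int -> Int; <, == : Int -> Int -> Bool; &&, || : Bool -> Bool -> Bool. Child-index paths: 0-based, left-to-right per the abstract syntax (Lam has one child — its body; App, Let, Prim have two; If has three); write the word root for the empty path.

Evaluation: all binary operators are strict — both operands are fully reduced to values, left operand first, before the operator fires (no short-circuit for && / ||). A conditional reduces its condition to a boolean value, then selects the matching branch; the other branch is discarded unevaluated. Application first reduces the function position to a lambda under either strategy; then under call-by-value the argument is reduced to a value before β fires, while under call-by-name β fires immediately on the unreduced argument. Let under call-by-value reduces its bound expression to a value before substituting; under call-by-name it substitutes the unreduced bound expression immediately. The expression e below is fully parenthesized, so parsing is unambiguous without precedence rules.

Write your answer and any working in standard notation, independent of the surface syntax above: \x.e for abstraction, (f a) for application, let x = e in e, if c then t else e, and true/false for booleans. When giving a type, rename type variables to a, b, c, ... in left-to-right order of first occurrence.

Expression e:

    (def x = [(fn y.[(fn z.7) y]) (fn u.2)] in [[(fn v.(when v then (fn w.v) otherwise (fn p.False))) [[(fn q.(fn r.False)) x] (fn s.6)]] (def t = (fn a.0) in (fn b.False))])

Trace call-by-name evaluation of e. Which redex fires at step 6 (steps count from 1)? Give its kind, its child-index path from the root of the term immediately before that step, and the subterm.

Working:
step 0: (let x = ((\y.((\z.7) y)) (\u.2)) in (((\v.(if v then (\w.v) else (\p.false))) (((\q.(\r.false)) x) (\s.6))) (let t = (\a.0) in (\b.false))))
step 1: [let@root] (((\v.(if v then (\w.v) else (\p.false))) (((\q.(\r.false)) ((\y.((\z.7) y)) (\u.2))) (\s.6))) (let t = (\a.0) in (\b.false)))
step 2: [beta@0] ((if (((\q.(\r.false)) ((\y.((\z.7) y)) (\u.2))) (\s.6)) then (\w.(((\q.(\r.false)) ((\y.((\z.7) y)) (\u.2))) (\s.6))) else (\p.false)) (let t = (\a.0) in (\b.false)))
step 3: [beta@0.0.0] ((if ((\r.false) (\s.6)) then (\w.(((\q.(\r.false)) ((\y.((\z.7) y)) (\u.2))) (\s.6))) else (\p.false)) (let t = (\a.0) in (\b.false)))
step 4: [beta@0.0] ((if false then (\w.(((\q.(\r.false)) ((\y.((\z.7) y)) (\u.2))) (\s.6))) else (\p.false)) (let t = (\a.0) in (\b.false)))
step 5: [if@0] ((\p.false) (let t = (\a.0) in (\b.false)))
step 6: [beta@root] false

Answer: beta at root : ((\p.false) (let t = (\a.0) in (\b.false)))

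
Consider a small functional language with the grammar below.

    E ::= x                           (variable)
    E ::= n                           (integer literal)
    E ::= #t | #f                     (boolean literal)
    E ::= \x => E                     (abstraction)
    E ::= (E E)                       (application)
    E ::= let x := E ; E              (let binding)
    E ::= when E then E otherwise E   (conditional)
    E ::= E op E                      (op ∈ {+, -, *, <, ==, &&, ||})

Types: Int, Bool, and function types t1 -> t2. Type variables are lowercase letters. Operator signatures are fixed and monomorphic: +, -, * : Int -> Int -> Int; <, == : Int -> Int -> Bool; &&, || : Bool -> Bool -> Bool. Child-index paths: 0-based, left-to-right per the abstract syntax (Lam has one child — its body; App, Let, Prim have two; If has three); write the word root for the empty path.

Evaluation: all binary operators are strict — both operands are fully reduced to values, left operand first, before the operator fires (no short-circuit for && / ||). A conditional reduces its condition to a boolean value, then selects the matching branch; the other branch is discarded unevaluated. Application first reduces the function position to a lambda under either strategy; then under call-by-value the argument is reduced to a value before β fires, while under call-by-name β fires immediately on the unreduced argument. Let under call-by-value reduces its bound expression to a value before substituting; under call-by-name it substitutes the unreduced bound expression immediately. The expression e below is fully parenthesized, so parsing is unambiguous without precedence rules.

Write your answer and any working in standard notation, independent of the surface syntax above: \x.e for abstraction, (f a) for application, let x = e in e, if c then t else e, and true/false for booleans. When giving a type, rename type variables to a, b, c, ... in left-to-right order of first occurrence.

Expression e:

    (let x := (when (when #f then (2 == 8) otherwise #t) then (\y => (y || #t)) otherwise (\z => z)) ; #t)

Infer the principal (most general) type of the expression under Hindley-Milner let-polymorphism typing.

Trace:
  unify Bool ~ Bool
  unify Int ~ Int
  unify Int ~ Int
  unify Bool ~ Bool
  unify Bool ~ Bool
y : a
  unify a ~ Bool
  unify Bool ~ Bool
\y._ : Bool -> Bool
z : b
\z._ : b -> b
  unify Bool -> Bool ~ b -> b
  unify Bool ~ b
  unify Bool ~ Bool
let x : Bool -> Bool

Answer: Bool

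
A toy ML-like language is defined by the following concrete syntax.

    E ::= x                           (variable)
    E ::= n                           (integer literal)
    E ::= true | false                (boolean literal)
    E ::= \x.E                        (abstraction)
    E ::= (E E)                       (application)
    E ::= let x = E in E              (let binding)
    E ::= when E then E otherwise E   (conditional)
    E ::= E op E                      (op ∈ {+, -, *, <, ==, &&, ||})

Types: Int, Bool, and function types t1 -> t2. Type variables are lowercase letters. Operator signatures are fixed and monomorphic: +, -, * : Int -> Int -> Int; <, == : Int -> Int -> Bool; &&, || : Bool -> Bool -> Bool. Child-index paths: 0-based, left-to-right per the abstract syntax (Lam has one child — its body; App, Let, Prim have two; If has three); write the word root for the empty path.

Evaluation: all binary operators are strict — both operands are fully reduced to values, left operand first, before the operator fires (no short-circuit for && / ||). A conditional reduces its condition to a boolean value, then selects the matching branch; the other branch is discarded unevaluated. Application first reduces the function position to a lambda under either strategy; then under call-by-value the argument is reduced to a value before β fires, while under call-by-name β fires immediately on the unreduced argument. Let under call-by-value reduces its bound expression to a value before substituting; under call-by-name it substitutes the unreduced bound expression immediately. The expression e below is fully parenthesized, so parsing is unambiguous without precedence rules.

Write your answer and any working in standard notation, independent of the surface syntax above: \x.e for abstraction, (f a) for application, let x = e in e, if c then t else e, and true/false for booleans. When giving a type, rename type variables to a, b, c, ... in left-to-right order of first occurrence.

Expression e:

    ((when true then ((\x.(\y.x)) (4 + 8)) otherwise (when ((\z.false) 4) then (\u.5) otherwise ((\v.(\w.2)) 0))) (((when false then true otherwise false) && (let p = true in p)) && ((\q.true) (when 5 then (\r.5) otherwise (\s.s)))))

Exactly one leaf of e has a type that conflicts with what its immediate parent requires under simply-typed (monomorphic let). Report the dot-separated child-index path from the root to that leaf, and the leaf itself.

Answer: 1.1.1.0 : 5

Working:
  unify Bool ~ Bool
x : a
\y._ : b -> a
\x._ : a -> b -> a
  unify Int ~ Int
  unify Int ~ Int
  unify a -> b -> a ~ Int -> c
  unify a ~ Int
  unify b -> Int ~ c
_ _ : b -> Int
\z._ : d -> Bool
  unify d -> Bool ~ Int -> e
  unify d ~ Int
  unify Bool ~ e
_ _ : Bool
  unify Bool ~ Bool
\u._ : f -> Int
\w._ : h -> Int
\v._ : g -> h -> Int
  unify g -> h -> Int ~ Int -> i
  unify g ~ Int
  unify h -> Int ~ i
_ _ : h -> Int
  unify f -> Int ~ h -> Int
  unify f ~ h
  unify Int ~ Int
  unify b -> Int ~ h -> Int
  unify b ~ h
  unify Int ~ Int
  unify Bool ~ Bool
  unify Bool ~ Bool
  unify Bool ~ Bool
let p : Bool
p : Bool
  unify Bool ~ Bool
  unify Bool ~ Bool
\q._ : j -> Bool
  unify Int ~ Bool
  FAIL: mismatch Int ~ Bool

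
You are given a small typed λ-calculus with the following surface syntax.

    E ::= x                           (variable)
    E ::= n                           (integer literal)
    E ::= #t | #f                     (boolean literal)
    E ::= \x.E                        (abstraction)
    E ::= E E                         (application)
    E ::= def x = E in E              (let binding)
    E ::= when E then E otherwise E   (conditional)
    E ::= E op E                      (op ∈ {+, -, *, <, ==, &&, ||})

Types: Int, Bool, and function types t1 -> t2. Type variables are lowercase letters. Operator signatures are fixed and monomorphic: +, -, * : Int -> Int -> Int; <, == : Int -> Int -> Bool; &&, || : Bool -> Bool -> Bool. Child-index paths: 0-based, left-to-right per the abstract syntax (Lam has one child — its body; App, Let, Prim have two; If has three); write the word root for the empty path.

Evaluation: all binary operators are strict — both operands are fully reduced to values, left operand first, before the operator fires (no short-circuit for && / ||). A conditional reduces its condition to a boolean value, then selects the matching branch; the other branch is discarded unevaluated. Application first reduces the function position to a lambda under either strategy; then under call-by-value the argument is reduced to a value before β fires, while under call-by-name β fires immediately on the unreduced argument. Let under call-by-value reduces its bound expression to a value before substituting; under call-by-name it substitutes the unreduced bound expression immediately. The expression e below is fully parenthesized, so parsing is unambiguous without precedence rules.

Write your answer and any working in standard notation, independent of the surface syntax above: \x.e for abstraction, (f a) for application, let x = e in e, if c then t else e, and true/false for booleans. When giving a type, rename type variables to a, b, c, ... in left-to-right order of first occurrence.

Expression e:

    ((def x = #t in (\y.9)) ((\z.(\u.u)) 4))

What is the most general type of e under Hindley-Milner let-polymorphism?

Answer: Int

Working:
let x : Bool
\y._ : a -> Int
u : c
\u._ : c -> c
\z._ : b -> c -> c
  unify b -> c -> c ~ Int -> d
  unify b ~ Int
  unify c -> c ~ d
_ _ : c -> c
  unify a -> Int ~ (c -> c) -> e
  unify a ~ c -> c
  unify Int ~ e
_ _ : Int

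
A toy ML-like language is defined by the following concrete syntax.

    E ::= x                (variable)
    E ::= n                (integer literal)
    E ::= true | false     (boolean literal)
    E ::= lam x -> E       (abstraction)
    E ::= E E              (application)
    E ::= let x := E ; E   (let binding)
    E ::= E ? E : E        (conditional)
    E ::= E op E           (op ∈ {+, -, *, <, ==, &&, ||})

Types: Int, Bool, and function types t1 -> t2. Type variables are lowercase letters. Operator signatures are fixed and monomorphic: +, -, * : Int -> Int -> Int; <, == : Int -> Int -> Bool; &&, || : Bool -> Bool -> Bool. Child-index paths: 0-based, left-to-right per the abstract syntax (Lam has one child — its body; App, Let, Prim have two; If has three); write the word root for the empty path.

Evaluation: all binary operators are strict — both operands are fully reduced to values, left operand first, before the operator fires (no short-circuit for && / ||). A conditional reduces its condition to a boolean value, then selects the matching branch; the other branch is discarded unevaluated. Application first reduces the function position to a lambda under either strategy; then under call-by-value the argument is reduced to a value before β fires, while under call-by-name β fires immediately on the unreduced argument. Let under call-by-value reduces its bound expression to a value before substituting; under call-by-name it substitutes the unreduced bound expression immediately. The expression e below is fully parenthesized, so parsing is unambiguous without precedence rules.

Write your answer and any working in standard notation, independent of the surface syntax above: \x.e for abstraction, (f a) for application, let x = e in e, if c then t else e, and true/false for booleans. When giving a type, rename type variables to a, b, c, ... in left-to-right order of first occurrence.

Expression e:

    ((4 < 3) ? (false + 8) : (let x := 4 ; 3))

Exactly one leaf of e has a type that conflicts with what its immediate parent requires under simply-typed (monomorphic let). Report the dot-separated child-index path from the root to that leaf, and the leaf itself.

Answer: 1.0 : false

Trace:
  unify Int ~ Int
  unify Int ~ Int
  unify Bool ~ Bool
  unify Bool ~ Int
  FAIL: mismatch Bool ~ Int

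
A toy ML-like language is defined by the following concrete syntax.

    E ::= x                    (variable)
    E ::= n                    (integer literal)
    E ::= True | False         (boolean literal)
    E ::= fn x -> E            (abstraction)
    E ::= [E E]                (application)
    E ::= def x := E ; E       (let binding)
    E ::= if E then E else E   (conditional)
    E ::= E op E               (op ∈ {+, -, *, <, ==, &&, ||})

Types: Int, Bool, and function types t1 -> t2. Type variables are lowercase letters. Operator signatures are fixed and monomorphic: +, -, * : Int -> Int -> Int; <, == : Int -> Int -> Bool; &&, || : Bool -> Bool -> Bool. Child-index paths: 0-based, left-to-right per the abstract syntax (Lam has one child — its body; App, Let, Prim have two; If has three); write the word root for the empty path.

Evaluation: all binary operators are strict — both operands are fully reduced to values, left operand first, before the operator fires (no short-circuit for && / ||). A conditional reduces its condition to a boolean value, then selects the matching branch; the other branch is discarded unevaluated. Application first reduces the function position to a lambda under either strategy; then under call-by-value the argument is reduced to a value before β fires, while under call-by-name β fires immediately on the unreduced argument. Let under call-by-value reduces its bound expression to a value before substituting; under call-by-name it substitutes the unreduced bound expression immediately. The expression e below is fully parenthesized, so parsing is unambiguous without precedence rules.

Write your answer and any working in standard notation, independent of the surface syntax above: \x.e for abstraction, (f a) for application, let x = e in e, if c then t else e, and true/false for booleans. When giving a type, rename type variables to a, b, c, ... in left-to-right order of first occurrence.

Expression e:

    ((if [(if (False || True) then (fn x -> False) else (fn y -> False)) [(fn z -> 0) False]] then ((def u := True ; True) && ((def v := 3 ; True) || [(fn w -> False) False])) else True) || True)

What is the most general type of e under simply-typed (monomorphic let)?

Answer: Bool

Trace:
  unify Bool ~ Bool
  unify Bool ~ Bool
  unify Bool ~ Bool
\x._ : a -> Bool
\y._ : b -> Bool
  unify a -> Bool ~ b -> Bool
  unify a ~ b
  unify Bool ~ Bool
\z._ : c -> Int
  unify c -> Int ~ Bool -> d
  unify c ~ Bool
  unify Int ~ d
_ _ : Int
  unify b -> Bool ~ Int -> e
  unify b ~ Int
  unify Bool ~ e
_ _ : Bool
  unify Bool ~ Bool
let u : Bool
  unify Bool ~ Bool
let v : Int
  unify Bool ~ Bool
\w._ : f -> Bool
  unify f -> Bool ~ Bool -> g
  unify f ~ Bool
  unify Bool ~ g
_ _ : Bool
  unify Bool ~ Bool
  unify Bool ~ Bool
  unify Bool ~ Bool
  unify Bool ~ Bool
  unify Bool ~ Bool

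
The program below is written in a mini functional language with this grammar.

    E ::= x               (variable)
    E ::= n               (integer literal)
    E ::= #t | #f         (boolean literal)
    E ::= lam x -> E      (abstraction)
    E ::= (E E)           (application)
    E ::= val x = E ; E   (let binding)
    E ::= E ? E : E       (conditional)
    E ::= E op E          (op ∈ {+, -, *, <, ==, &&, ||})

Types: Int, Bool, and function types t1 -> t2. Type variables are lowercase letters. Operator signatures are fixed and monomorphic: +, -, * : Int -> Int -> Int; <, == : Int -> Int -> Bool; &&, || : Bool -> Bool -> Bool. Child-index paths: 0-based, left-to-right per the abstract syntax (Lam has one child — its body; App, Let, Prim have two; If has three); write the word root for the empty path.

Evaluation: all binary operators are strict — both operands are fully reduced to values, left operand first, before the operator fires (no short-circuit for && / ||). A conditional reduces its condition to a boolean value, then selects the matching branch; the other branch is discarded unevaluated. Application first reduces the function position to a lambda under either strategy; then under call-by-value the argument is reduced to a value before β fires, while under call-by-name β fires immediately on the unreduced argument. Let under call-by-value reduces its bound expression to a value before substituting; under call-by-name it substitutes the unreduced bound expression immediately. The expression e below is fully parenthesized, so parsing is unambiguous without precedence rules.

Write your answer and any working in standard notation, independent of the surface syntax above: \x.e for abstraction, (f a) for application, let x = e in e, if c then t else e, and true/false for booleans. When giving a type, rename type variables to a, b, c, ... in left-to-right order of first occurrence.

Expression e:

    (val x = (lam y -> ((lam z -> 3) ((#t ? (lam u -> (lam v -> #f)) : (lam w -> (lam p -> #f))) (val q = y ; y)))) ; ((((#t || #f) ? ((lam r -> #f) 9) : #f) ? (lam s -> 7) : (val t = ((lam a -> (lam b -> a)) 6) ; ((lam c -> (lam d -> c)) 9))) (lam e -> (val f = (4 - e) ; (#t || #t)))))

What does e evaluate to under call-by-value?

Working:
step 0: (let x = (\y.((\z.3) ((if true then (\u.(\v.false)) else (\w.(\p.false))) (let q = y in y)))) in ((if (if (true || false) then ((\r.false) 9) else false) then (\s.7) else (let t = ((\a.(\b.a)) 6) in ((\c.(\d.c)) 9))) (\e.(let f = (4 - e) in (true || true)))))
step 1: [let@root] ((if (if (true || false) then ((\r.false) 9) else false) then (\s.7) else (let t = ((\a.(\b.a)) 6) in ((\c.(\d.c)) 9))) (\e.(let f = (4 - e) in (true || true))))
step 2: [delta@0.0.0] ((if (if true then ((\r.false) 9) else false) then (\s.7) else (let t = ((\a.(\b.a)) 6) in ((\c.(\d.c)) 9))) (\e.(let f = (4 - e) in (true || true))))
step 3: [if@0.0] ((if ((\r.false) 9) then (\s.7) else (let t = ((\a.(\b.a)) 6) in ((\c.(\d.c)) 9))) (\e.(let f = (4 - e) in (true || true))))
step 4: [beta@0.0] ((if false then (\s.7) else (let t = ((\a.(\b.a)) 6) in ((\c.(\d.c)) 9))) (\e.(let f = (4 - e) in (true || true))))
step 5: [if@0] ((let t = ((\a.(\b.a)) 6) in ((\c.(\d.c)) 9)) (\e.(let f = (4 - e) in (true || true))))
step 6: [beta@0.0] ((let t = (\b.6) in ((\c.(\d.c)) 9)) (\e.(let f = (4 - e) in (true || true))))
step 7: [let@0] (((\c.(\d.c)) 9) (\e.(let f = (4 - e) in (true || true))))
step 8: [beta@0] ((\d.9) (\e.(let f = (4 - e) in (true || true))))
step 9: [beta@root] 9

Answer: 9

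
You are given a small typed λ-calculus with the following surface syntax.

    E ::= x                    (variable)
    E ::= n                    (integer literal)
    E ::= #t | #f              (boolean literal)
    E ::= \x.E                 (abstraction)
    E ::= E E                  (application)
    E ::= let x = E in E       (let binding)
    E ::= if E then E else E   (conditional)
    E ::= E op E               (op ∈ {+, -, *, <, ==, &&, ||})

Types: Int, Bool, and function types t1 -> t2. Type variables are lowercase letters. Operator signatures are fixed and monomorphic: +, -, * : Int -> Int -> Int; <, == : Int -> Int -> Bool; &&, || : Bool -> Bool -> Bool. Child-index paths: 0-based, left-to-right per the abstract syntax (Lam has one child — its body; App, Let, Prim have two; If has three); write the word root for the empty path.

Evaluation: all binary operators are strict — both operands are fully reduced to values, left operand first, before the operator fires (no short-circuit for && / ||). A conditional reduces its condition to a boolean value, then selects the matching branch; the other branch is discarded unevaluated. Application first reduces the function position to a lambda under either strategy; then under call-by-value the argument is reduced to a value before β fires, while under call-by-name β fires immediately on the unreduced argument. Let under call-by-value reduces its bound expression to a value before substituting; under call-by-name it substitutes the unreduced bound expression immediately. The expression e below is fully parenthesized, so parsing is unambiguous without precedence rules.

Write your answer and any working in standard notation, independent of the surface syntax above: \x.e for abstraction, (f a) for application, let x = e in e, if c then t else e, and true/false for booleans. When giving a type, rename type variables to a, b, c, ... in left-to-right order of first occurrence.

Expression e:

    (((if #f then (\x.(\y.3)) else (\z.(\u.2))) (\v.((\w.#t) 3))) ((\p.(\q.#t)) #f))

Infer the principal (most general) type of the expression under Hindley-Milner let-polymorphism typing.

Working:
  unify Bool ~ Bool
\y._ : b -> Int
\x._ : a -> b -> Int
\u._ : d -> Int
\z._ : c -> d -> Int
  unify a -> b -> Int ~ c -> d -> Int
  unify a ~ c
  unify b -> Int ~ d -> Int
  unify b ~ d
  unify Int ~ Int
\w._ : f -> Bool
  unify f -> Bool ~ Int -> g
  unify f ~ Int
  unify Bool ~ g
_ _ : Bool
\v._ : e -> Bool
  unify c -> d -> Int ~ (e -> Bool) -> h
  unify c ~ e -> Bool
  unify d -> Int ~ h
_ _ : d -> Int
\q._ : j -> Bool
\p._ : i -> j -> Bool
  unify i -> j -> Bool ~ Bool -> k
  unify i ~ Bool
  unify j -> Bool ~ k
_ _ : j -> Bool
  unify d -> Int ~ (j -> Bool) -> l
  unify d ~ j -> Bool
  unify Int ~ l
_ _ : Int

Answer: Int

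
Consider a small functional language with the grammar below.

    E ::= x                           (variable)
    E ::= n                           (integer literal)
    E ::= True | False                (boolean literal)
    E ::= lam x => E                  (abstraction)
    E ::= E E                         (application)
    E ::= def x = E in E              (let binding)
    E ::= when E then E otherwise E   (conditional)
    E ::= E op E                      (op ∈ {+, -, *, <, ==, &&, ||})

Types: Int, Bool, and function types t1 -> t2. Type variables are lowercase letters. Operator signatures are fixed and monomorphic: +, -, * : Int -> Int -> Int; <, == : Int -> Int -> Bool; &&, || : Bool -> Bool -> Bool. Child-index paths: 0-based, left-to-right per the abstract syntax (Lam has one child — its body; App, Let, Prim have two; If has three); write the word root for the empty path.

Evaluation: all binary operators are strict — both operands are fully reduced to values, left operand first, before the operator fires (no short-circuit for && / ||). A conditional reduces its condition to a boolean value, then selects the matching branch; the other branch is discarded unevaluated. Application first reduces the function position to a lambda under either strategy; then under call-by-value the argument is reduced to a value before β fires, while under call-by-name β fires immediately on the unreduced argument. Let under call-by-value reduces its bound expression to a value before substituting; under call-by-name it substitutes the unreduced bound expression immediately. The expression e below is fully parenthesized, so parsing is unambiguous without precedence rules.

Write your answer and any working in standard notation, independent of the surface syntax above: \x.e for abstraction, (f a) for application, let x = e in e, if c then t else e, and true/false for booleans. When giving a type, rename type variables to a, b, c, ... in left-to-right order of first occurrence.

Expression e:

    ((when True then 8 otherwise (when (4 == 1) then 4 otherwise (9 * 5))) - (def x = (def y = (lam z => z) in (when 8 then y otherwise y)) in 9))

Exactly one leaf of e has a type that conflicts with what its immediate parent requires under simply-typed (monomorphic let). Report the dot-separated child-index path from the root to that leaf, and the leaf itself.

Answer: 1.0.1.0 : 8

Derivation:
  unify Bool ~ Bool
  unify Int ~ Int
  unify Int ~ Int
  unify Bool ~ Bool
  unify Int ~ Int
  unify Int ~ Int
  unify Int ~ Int
  unify Int ~ Int
  unify Int ~ Int
z : a
\z._ : a -> a
let y : a -> a
  unify Int ~ Bool
  FAIL: mismatch Int ~ Bool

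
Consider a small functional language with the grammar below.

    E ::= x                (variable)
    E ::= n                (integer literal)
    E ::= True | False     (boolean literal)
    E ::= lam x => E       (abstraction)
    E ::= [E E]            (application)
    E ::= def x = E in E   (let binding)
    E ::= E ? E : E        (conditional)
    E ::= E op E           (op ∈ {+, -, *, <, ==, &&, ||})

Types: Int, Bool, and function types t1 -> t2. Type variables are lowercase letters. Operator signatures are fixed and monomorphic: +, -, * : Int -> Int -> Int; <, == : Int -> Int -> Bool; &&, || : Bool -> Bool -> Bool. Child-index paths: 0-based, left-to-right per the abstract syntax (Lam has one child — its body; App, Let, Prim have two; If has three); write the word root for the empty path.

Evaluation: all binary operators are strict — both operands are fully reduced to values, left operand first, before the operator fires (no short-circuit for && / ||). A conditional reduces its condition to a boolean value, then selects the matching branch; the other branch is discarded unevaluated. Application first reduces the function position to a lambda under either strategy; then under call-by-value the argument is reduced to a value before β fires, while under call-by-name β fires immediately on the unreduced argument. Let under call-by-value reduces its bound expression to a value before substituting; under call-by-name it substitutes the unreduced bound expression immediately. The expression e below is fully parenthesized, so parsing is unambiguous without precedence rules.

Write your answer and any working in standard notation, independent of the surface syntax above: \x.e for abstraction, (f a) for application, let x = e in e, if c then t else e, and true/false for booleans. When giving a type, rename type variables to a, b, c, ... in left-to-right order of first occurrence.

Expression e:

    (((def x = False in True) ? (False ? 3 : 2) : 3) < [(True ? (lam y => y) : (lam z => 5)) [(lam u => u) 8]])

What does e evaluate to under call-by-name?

Answer: true

Working:
step 0: ((if (let x = false in true) then (if false then 3 else 2) else 3) < ((if true then (\y.y) else (\z.5)) ((\u.u) 8)))
step 1: [let@0.0] ((if true then (if false then 3 else 2) else 3) < ((if true then (\y.y) else (\z.5)) ((\u.u) 8)))
step 2: [if@0] ((if false then 3 else 2) < ((if true then (\y.y) else (\z.5)) ((\u.u) 8)))
step 3: [if@0] (2 < ((if true then (\y.y) else (\z.5)) ((\u.u) 8)))
step 4: [if@1.0] (2 < ((\y.y) ((\u.u) 8)))
step 5: [beta@1] (2 < ((\u.u) 8))
step 6: [beta@1] (2 < 8)
step 7: [delta@root] true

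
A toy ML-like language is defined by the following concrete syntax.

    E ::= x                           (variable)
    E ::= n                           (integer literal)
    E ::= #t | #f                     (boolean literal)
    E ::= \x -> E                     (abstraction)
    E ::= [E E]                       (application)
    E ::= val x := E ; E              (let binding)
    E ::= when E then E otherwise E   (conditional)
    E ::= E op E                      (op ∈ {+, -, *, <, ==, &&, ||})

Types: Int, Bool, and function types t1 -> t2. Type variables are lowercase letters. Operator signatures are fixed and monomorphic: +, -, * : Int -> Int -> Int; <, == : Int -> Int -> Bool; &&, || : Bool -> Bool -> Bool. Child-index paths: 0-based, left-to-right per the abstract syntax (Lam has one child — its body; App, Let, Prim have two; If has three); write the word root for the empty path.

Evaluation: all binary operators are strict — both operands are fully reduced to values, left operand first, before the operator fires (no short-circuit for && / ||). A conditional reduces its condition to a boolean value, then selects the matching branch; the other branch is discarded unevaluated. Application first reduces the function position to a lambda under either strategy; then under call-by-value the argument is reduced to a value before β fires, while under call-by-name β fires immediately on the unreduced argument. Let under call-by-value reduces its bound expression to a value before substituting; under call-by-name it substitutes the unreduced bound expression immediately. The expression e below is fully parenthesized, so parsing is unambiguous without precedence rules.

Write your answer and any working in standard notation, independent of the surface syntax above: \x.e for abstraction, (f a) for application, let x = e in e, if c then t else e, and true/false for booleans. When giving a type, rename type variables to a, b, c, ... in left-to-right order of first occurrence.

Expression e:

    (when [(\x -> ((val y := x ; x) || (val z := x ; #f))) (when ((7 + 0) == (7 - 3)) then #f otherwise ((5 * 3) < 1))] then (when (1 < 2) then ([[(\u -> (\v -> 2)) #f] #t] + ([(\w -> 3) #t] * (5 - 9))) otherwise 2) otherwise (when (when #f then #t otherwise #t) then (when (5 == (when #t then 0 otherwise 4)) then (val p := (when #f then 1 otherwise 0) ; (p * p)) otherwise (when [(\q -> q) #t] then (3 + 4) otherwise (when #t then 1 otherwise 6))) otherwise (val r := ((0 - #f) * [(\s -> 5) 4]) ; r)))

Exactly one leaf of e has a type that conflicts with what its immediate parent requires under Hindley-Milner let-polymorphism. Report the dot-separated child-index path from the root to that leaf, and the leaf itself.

Answer: 2.2.0.0.1 : false

Derivation:
x : a
let y : a
x : a
  unify a ~ Bool
x : Bool
let z : Bool
  unify Bool ~ Bool
\x._ : Bool -> Bool
  unify Int ~ Int
  unify Int ~ Int
  unify Int ~ Int
  unify Int ~ Int
  unify Int ~ Int
  unify Int ~ Int
  unify Bool ~ Bool
  unify Int ~ Int
  unify Int ~ Int
  unify Int ~ Int
  unify Int ~ Int
  unify Bool ~ Bool
  unify Bool -> Bool ~ Bool -> b
  unify Bool ~ Bool
  unify Bool ~ b
_ _ : Bool
  unify Bool ~ Bool
  unify Int ~ Int
  unify Int ~ Int
  unify Bool ~ Bool
\v._ : d -> Int
\u._ : c -> d -> Int
  unify c -> d -> Int ~ Bool -> e
  unify c ~ Bool
  unify d -> Int ~ e
_ _ : d -> Int
  unify d -> Int ~ Bool -> f
  unify d ~ Bool
  unify Int ~ f
_ _ : Int
  unify Int ~ Int
\w._ : g -> Int
  unify g -> Int ~ Bool -> h
  unify g ~ Bool
  unify Int ~ h
_ _ : Int
  unify Int ~ Int
  unify Int ~ Int
  unify Int ~ Int
  unify Int ~ Int
  unify Int ~ Int
  unify Int ~ Int
  unify Bool ~ Bool
  unify Bool ~ Bool
  unify Bool ~ Bool
  unify Int ~ Int
  unify Bool ~ Bool
  unify Int ~ Int
  unify Int ~ Int
  unify Bool ~ Bool
  unify Bool ~ Bool
  unify Int ~ Int
let p : Int
p : Int
  unify Int ~ Int
p : Int
  unify Int ~ Int
q : i
\q._ : i -> i
  unify i -> i ~ Bool -> j
  unify i ~ Bool
  unify Bool ~ j
_ _ : Bool
  unify Bool ~ Bool
  unify Int ~ Int
  unify Int ~ Int
  unify Bool ~ Bool
  unify Int ~ Int
  unify Int ~ Int
  unify Int ~ Int
  unify Int ~ Int
  unify Bool ~ Int
  FAIL: mismatch Bool ~ Int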